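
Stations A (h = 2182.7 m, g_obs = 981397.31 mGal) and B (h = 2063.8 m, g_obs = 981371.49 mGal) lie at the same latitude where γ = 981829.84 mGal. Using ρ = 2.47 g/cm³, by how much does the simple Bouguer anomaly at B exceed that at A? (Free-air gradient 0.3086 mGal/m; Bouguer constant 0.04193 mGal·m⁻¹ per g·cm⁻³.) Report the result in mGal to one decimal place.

Δg_SB(A) = 981397.31 − 981829.84 + 0.3086×2182.7 − 0.04193×2.47×2182.7 = 15.00 mGal
Δg_SB(B) = 981371.49 − 981829.84 + 0.3086×2063.8 − 0.04193×2.47×2063.8 = -35.20 mGal
Difference = -35.20 − (15.00) = -50.20 mGal

-50.2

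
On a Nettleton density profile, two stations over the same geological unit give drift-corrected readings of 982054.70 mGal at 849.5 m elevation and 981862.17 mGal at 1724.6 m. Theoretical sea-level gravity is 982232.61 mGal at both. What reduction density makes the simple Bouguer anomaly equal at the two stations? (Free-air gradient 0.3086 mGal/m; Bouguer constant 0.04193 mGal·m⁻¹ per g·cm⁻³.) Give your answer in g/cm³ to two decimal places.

Δg_obs = 981862.17 − 982054.70 = -192.53 mGal over Δh = 1724.6 − 849.5 = 875.1 m
Equal Bouguer anomalies ⇒ Δg_obs + (0.3086 − 0.04193ρ)·Δh = 0
0.3086 − 0.04193ρ = −Δg_obs/Δh = 0.22001
ρ = (0.3086 − 0.22001) / 0.04193 = 2.11 g/cm³

2.11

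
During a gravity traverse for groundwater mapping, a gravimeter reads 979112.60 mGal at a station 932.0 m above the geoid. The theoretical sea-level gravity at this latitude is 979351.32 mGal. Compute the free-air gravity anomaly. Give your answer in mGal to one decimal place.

Free-air correction = 0.3086 × 932.0 = 287.62 mGal
Free-air anomaly = 979112.60 − 979351.32 + (287.62) = 48.90 mGal

48.9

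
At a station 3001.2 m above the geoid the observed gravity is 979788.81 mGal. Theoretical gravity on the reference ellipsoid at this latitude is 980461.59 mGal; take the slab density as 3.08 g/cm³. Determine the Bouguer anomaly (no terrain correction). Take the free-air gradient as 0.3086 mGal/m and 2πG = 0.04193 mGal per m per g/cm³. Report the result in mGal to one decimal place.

Free-air correction = 0.3086 × 3001.2 = 926.17 mGal
Free-air anomaly = 979788.81 − 980461.59 + (926.17) = 253.39 mGal
Bouguer slab correction = 0.04193 × 3.08 × 3001.2 = 387.59 mGal
Simple Bouguer anomaly = 253.39 − (387.59) = -134.20 mGal

-134.2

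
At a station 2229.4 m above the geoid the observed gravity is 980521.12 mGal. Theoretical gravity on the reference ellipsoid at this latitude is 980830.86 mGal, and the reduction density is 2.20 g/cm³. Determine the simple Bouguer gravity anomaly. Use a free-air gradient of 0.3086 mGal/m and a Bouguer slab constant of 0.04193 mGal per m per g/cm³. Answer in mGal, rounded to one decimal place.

Free-air correction = 0.3086 × 2229.4 = 687.99 mGal
Free-air anomaly = 980521.12 − 980830.86 + (687.99) = 378.25 mGal
Bouguer slab correction = 0.04193 × 2.20 × 2229.4 = 205.65 mGal
Simple Bouguer anomaly = 378.25 − (205.65) = 172.60 mGal

172.6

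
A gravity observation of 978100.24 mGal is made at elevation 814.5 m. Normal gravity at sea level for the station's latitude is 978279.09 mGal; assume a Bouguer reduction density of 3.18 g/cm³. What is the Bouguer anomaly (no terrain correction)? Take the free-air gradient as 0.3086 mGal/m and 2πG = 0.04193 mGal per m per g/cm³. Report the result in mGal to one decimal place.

Free-air correction = 0.3086 × 814.5 = 251.35 mGal
Free-air anomaly = 978100.24 − 978279.09 + (251.35) = 72.50 mGal
Bouguer slab correction = 0.04193 × 3.18 × 814.5 = 108.60 mGal
Simple Bouguer anomaly = 72.50 − (108.60) = -36.10 mGal

-36.1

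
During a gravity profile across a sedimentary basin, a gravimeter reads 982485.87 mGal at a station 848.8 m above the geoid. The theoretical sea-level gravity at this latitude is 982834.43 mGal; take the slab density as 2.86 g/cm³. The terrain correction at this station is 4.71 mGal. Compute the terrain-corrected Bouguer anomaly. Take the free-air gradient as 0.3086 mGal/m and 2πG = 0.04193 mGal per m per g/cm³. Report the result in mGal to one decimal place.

Free-air correction = 0.3086 × 848.8 = 261.94 mGal
Free-air anomaly = 982485.87 − 982834.43 + (261.94) = -86.62 mGal
Bouguer slab correction = 0.04193 × 2.86 × 848.8 = 101.79 mGal
Simple Bouguer anomaly = -86.62 − (101.79) = -188.41 mGal
Complete Bouguer anomaly = -188.41 + 4.71 = -183.70 mGal

-183.7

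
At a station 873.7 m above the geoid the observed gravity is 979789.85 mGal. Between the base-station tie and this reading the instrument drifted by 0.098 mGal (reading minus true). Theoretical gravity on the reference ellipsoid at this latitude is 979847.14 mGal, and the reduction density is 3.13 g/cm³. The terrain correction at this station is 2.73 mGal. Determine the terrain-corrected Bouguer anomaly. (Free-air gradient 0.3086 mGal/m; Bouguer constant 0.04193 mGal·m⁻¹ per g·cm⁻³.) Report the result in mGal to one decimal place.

Drift-corrected reading = 979789.85 − (0.098) = 979789.752 mGal
Free-air correction = 0.3086 × 873.7 = 269.62 mGal
Free-air anomaly = 979789.752 − 979847.14 + (269.62) = 212.232 mGal
Bouguer slab correction = 0.04193 × 3.13 × 873.7 = 114.67 mGal
Simple Bouguer anomaly = 212.232 − (114.67) = 97.562 mGal
Complete Bouguer anomaly = 97.562 + 2.73 = 100.292 mGal

100.3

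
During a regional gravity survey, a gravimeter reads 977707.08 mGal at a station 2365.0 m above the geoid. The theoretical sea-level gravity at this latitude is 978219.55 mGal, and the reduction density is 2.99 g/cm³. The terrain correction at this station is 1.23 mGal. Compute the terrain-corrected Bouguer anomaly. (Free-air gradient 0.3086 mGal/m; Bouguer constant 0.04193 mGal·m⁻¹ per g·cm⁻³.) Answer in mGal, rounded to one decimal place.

Free-air correction = 0.3086 × 2365.0 = 729.84 mGal
Free-air anomaly = 977707.08 − 978219.55 + (729.84) = 217.37 mGal
Bouguer slab correction = 0.04193 × 2.99 × 2365.0 = 296.50 mGal
Simple Bouguer anomaly = 217.37 − (296.50) = -79.13 mGal
Complete Bouguer anomaly = -79.13 + 1.23 = -77.90 mGal

-77.9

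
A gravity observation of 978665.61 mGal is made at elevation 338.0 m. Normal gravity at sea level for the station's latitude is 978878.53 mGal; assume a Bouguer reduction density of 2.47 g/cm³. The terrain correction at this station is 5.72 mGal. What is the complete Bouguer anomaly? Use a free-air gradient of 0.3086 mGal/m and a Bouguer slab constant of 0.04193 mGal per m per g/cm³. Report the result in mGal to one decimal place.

Free-air correction = 0.3086 × 338.0 = 104.31 mGal
Free-air anomaly = 978665.61 − 978878.53 + (104.31) = -108.61 mGal
Bouguer slab correction = 0.04193 × 2.47 × 338.0 = 35.01 mGal
Simple Bouguer anomaly = -108.61 − (35.01) = -143.62 mGal
Complete Bouguer anomaly = -143.62 + 5.72 = -137.90 mGal

-137.9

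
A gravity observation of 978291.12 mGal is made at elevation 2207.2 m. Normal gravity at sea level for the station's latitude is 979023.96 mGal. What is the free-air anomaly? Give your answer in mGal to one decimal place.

Free-air correction = 0.3086 × 2207.2 = 681.14 mGal
Free-air anomaly = 978291.12 − 979023.96 + (681.14) = -51.70 mGal

-51.7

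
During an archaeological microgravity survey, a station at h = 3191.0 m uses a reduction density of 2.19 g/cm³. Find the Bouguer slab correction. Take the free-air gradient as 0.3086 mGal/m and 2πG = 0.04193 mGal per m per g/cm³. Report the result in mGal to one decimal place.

293.0

Bouguer slab correction = 0.04193 × 2.19 × 3191.0 = 293.0 mGal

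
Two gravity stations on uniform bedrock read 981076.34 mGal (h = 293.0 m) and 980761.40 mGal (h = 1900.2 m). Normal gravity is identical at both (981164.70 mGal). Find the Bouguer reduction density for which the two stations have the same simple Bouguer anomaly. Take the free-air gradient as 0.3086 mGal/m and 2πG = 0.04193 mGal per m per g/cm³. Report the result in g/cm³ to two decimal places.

Δg_obs = 980761.40 − 981076.34 = -314.94 mGal over Δh = 1900.2 − 293.0 = 1607.2 m
Equal Bouguer anomalies ⇒ Δg_obs + (0.3086 − 0.04193ρ)·Δh = 0
0.3086 − 0.04193ρ = −Δg_obs/Δh = 0.19596
ρ = (0.3086 − 0.19596) / 0.04193 = 2.69 g/cm³

2.69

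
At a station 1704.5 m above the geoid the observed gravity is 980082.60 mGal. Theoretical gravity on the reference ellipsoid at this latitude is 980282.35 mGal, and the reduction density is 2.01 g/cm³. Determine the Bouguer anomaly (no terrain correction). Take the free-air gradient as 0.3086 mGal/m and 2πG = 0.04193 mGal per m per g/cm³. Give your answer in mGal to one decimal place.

Free-air correction = 0.3086 × 1704.5 = 526.01 mGal
Free-air anomaly = 980082.60 − 980282.35 + (526.01) = 326.26 mGal
Bouguer slab correction = 0.04193 × 2.01 × 1704.5 = 143.65 mGal
Simple Bouguer anomaly = 326.26 − (143.65) = 182.61 mGal

182.6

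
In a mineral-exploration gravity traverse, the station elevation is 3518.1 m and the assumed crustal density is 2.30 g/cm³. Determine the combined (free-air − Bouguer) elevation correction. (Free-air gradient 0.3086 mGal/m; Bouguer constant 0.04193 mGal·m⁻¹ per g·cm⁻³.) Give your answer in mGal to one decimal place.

746.4

Combined gradient = 0.3086 − 0.04193 × 2.30 = 0.2121610 mGal/m
Combined elevation correction = 0.2121610 × 3518.1 = 746.4 mGal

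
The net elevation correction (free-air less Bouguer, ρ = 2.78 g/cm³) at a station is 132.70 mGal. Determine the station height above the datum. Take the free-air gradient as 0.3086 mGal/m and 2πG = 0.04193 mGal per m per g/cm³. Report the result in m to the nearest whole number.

691

Combined gradient = 0.3086 − 0.04193 × 2.78 = 0.1920346 mGal/m
h = 132.70 / 0.1920346 = 691.02 m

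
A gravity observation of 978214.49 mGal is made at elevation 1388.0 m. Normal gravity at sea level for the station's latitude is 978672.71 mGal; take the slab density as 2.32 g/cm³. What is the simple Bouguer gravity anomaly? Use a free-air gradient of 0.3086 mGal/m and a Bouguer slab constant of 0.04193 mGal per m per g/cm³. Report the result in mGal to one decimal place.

-164.9

Free-air correction = 0.3086 × 1388.0 = 428.34 mGal
Free-air anomaly = 978214.49 − 978672.71 + (428.34) = -29.88 mGal
Bouguer slab correction = 0.04193 × 2.32 × 1388.0 = 135.02 mGal
Simple Bouguer anomaly = -29.88 − (135.02) = -164.90 mGal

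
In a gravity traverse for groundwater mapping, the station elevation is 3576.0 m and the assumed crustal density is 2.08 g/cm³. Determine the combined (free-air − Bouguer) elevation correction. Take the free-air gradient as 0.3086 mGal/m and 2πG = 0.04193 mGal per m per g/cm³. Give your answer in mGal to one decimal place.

791.7

Combined gradient = 0.3086 − 0.04193 × 2.08 = 0.2213856 mGal/m
Combined elevation correction = 0.2213856 × 3576.0 = 791.7 mGal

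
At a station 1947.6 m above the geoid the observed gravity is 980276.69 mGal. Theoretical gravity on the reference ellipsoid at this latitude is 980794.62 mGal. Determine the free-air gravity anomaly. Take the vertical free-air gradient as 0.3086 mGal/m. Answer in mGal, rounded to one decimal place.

83.1

Free-air correction = 0.3086 × 1947.6 = 601.03 mGal
Free-air anomaly = 980276.69 − 980794.62 + (601.03) = 83.10 mGal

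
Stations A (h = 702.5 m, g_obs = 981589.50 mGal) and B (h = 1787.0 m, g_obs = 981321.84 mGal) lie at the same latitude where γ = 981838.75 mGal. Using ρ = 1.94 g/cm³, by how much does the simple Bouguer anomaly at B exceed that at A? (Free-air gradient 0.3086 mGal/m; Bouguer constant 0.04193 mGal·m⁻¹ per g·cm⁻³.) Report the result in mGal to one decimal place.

-21.2

Δg_SB(A) = 981589.50 − 981838.75 + 0.3086×702.5 − 0.04193×1.94×702.5 = -89.60 mGal
Δg_SB(B) = 981321.84 − 981838.75 + 0.3086×1787.0 − 0.04193×1.94×1787.0 = -110.80 mGal
Difference = -110.80 − (-89.60) = -21.20 mGal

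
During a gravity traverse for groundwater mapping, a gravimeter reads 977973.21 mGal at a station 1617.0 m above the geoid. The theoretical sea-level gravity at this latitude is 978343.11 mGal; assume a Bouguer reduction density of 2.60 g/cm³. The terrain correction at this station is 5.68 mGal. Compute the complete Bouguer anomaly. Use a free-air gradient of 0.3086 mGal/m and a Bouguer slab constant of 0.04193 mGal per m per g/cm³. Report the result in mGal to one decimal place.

Free-air correction = 0.3086 × 1617.0 = 499.01 mGal
Free-air anomaly = 977973.21 − 978343.11 + (499.01) = 129.11 mGal
Bouguer slab correction = 0.04193 × 2.60 × 1617.0 = 176.28 mGal
Simple Bouguer anomaly = 129.11 − (176.28) = -47.17 mGal
Complete Bouguer anomaly = -47.17 + 5.68 = -41.49 mGal

-41.5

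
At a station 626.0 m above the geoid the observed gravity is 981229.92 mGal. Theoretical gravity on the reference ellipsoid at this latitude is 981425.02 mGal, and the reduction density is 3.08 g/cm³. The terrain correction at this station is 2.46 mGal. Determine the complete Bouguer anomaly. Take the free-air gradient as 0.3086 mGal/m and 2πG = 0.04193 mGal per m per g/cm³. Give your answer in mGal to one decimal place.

-80.3

Free-air correction = 0.3086 × 626.0 = 193.18 mGal
Free-air anomaly = 981229.92 − 981425.02 + (193.18) = -1.92 mGal
Bouguer slab correction = 0.04193 × 3.08 × 626.0 = 80.84 mGal
Simple Bouguer anomaly = -1.92 − (80.84) = -82.76 mGal
Complete Bouguer anomaly = -82.76 + 2.46 = -80.30 mGal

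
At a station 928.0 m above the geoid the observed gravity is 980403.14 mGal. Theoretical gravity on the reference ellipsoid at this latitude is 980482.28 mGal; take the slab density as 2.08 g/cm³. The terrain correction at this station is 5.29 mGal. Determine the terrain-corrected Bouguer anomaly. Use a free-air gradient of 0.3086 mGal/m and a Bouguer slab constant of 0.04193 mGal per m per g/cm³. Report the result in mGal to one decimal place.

131.6

Free-air correction = 0.3086 × 928.0 = 286.38 mGal
Free-air anomaly = 980403.14 − 980482.28 + (286.38) = 207.24 mGal
Bouguer slab correction = 0.04193 × 2.08 × 928.0 = 80.93 mGal
Simple Bouguer anomaly = 207.24 − (80.93) = 126.31 mGal
Complete Bouguer anomaly = 126.31 + 5.29 = 131.60 mGal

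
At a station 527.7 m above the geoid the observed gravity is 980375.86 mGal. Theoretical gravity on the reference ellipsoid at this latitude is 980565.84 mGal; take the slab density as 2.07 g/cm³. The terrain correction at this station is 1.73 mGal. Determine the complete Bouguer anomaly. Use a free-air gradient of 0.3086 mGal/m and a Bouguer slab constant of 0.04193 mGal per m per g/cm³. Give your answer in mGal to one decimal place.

-71.2

Free-air correction = 0.3086 × 527.7 = 162.85 mGal
Free-air anomaly = 980375.86 − 980565.84 + (162.85) = -27.13 mGal
Bouguer slab correction = 0.04193 × 2.07 × 527.7 = 45.80 mGal
Simple Bouguer anomaly = -27.13 − (45.80) = -72.93 mGal
Complete Bouguer anomaly = -72.93 + 1.73 = -71.20 mGal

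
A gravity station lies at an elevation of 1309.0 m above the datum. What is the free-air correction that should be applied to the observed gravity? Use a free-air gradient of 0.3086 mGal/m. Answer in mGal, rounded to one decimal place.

Free-air correction = 0.3086 × 1309.0 = 404.0 mGal

404.0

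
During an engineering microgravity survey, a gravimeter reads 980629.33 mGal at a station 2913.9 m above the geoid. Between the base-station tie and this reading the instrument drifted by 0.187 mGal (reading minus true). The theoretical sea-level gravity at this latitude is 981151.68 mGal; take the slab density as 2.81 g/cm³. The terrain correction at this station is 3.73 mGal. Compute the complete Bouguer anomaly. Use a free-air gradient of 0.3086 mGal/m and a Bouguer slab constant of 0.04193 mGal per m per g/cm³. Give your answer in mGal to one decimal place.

37.1

Drift-corrected reading = 980629.33 − (0.187) = 980629.143 mGal
Free-air correction = 0.3086 × 2913.9 = 899.23 mGal
Free-air anomaly = 980629.143 − 981151.68 + (899.23) = 376.693 mGal
Bouguer slab correction = 0.04193 × 2.81 × 2913.9 = 343.33 mGal
Simple Bouguer anomaly = 376.693 − (343.33) = 33.363 mGal
Complete Bouguer anomaly = 33.363 + 3.73 = 37.093 mGal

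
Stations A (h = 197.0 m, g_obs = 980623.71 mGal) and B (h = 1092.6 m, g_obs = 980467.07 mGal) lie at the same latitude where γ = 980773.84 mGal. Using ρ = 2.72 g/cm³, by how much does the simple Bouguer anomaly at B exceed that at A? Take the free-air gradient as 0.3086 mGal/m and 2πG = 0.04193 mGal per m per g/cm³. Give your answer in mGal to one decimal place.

Δg_SB(A) = 980623.71 − 980773.84 + 0.3086×197.0 − 0.04193×2.72×197.0 = -111.80 mGal
Δg_SB(B) = 980467.07 − 980773.84 + 0.3086×1092.6 − 0.04193×2.72×1092.6 = -94.20 mGal
Difference = -94.20 − (-111.80) = 17.60 mGal

17.6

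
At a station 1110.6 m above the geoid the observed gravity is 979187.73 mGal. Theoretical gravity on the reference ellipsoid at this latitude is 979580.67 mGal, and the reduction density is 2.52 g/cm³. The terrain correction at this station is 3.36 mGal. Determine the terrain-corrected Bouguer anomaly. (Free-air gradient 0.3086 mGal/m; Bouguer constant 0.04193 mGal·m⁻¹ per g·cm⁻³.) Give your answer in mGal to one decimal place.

-164.2

Free-air correction = 0.3086 × 1110.6 = 342.73 mGal
Free-air anomaly = 979187.73 − 979580.67 + (342.73) = -50.21 mGal
Bouguer slab correction = 0.04193 × 2.52 × 1110.6 = 117.35 mGal
Simple Bouguer anomaly = -50.21 − (117.35) = -167.56 mGal
Complete Bouguer anomaly = -167.56 + 3.36 = -164.20 mGal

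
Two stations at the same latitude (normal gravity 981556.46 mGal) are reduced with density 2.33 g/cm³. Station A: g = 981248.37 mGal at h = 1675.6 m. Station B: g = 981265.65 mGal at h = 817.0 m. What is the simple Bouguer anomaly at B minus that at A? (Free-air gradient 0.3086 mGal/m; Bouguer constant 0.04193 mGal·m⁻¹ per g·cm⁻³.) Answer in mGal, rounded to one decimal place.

Δg_SB(A) = 981248.37 − 981556.46 + 0.3086×1675.6 − 0.04193×2.33×1675.6 = 45.30 mGal
Δg_SB(B) = 981265.65 − 981556.46 + 0.3086×817.0 − 0.04193×2.33×817.0 = -118.50 mGal
Difference = -118.50 − (45.30) = -163.80 mGal

-163.8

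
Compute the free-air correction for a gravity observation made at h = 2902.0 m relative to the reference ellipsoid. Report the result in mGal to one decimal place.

Free-air correction = 0.3086 × 2902.0 = 895.6 mGal

895.6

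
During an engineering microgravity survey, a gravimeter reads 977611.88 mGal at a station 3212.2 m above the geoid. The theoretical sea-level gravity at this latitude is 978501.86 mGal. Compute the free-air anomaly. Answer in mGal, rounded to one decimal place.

101.3

Free-air correction = 0.3086 × 3212.2 = 991.28 mGal
Free-air anomaly = 977611.88 − 978501.86 + (991.28) = 101.30 mGal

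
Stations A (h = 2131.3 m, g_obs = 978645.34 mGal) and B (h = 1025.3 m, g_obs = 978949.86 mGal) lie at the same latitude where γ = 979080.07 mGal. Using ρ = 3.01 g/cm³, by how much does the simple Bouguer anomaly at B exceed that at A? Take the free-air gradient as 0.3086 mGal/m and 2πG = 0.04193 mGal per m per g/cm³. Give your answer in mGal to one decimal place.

102.8

Δg_SB(A) = 978645.34 − 979080.07 + 0.3086×2131.3 − 0.04193×3.01×2131.3 = -46.00 mGal
Δg_SB(B) = 978949.86 − 979080.07 + 0.3086×1025.3 − 0.04193×3.01×1025.3 = 56.80 mGal
Difference = 56.80 − (-46.00) = 102.80 mGal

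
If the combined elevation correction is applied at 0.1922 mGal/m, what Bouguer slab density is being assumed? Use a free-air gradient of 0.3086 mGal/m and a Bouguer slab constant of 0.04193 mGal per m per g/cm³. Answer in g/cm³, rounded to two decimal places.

2.78

0.1922 = 0.3086 − 0.04193 × ρ
ρ = (0.3086 − 0.1922) / 0.04193 = 2.78 g/cm³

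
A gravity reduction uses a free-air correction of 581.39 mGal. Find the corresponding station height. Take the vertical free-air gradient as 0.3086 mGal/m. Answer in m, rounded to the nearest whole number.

1884

h = 581.39 / 0.3086 = 1883.96 m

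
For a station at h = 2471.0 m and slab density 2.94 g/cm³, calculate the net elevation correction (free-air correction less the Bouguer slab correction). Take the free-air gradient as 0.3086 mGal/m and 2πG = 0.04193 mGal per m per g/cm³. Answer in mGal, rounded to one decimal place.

457.9

Combined gradient = 0.3086 − 0.04193 × 2.94 = 0.1853258 mGal/m
Combined elevation correction = 0.1853258 × 2471.0 = 457.9 mGal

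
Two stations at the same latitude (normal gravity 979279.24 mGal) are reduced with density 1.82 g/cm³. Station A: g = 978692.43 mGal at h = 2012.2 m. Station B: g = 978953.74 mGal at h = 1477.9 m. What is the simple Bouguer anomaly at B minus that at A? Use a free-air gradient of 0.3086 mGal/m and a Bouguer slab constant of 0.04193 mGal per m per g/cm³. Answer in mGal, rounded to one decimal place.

Δg_SB(A) = 978692.43 − 979279.24 + 0.3086×2012.2 − 0.04193×1.82×2012.2 = -119.40 mGal
Δg_SB(B) = 978953.74 − 979279.24 + 0.3086×1477.9 − 0.04193×1.82×1477.9 = 17.80 mGal
Difference = 17.80 − (-119.40) = 137.20 mGal

137.2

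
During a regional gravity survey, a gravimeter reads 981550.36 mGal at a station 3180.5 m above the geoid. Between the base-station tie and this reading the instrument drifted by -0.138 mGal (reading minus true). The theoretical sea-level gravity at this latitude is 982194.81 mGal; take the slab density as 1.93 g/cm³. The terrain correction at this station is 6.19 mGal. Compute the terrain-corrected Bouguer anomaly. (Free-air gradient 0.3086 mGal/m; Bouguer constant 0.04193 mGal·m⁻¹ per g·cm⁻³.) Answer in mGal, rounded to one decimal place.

86.0

Drift-corrected reading = 981550.36 − (-0.138) = 981550.498 mGal
Free-air correction = 0.3086 × 3180.5 = 981.50 mGal
Free-air anomaly = 981550.498 − 982194.81 + (981.50) = 337.188 mGal
Bouguer slab correction = 0.04193 × 1.93 × 3180.5 = 257.38 mGal
Simple Bouguer anomaly = 337.188 − (257.38) = 79.808 mGal
Complete Bouguer anomaly = 79.808 + 6.19 = 85.998 mGal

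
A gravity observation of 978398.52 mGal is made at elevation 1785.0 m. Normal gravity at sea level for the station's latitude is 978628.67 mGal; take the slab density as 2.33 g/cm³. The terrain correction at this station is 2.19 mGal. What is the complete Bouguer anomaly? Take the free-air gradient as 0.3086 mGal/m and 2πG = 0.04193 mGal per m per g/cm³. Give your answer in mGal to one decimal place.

Free-air correction = 0.3086 × 1785.0 = 550.85 mGal
Free-air anomaly = 978398.52 − 978628.67 + (550.85) = 320.70 mGal
Bouguer slab correction = 0.04193 × 2.33 × 1785.0 = 174.39 mGal
Simple Bouguer anomaly = 320.70 − (174.39) = 146.31 mGal
Complete Bouguer anomaly = 146.31 + 2.19 = 148.50 mGal

148.5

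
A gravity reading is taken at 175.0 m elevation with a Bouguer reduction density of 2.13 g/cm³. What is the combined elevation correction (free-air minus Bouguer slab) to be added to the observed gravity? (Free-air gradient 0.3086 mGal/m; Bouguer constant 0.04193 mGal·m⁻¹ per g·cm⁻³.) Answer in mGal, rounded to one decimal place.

38.4

Combined gradient = 0.3086 − 0.04193 × 2.13 = 0.2192891 mGal/m
Combined elevation correction = 0.2192891 × 175.0 = 38.4 mGal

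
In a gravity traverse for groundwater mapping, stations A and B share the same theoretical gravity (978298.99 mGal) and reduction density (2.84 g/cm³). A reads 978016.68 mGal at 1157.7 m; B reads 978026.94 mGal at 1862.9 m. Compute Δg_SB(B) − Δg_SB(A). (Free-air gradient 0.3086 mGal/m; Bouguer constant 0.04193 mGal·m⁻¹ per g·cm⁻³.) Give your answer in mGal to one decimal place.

Δg_SB(A) = 978016.68 − 978298.99 + 0.3086×1157.7 − 0.04193×2.84×1157.7 = -62.90 mGal
Δg_SB(B) = 978026.94 − 978298.99 + 0.3086×1862.9 − 0.04193×2.84×1862.9 = 81.00 mGal
Difference = 81.00 − (-62.90) = 143.90 mGal

143.9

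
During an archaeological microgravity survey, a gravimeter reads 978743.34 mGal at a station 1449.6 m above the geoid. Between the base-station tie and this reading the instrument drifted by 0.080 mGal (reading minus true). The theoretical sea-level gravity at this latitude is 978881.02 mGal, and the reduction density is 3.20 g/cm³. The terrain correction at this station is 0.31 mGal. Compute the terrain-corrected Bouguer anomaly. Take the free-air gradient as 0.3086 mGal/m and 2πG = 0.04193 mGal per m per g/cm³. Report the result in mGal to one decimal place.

115.4

Drift-corrected reading = 978743.34 − (0.080) = 978743.260 mGal
Free-air correction = 0.3086 × 1449.6 = 447.35 mGal
Free-air anomaly = 978743.260 − 978881.02 + (447.35) = 309.590 mGal
Bouguer slab correction = 0.04193 × 3.20 × 1449.6 = 194.50 mGal
Simple Bouguer anomaly = 309.590 − (194.50) = 115.090 mGal
Complete Bouguer anomaly = 115.090 + 0.31 = 115.400 mGal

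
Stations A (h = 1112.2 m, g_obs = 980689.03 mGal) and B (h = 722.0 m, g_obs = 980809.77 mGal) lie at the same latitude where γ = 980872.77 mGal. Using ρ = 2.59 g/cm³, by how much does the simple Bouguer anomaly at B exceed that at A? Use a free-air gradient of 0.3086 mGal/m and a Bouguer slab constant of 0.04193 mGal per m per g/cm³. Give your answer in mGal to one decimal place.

42.7

Δg_SB(A) = 980689.03 − 980872.77 + 0.3086×1112.2 − 0.04193×2.59×1112.2 = 38.70 mGal
Δg_SB(B) = 980809.77 − 980872.77 + 0.3086×722.0 − 0.04193×2.59×722.0 = 81.40 mGal
Difference = 81.40 − (38.70) = 42.70 mGal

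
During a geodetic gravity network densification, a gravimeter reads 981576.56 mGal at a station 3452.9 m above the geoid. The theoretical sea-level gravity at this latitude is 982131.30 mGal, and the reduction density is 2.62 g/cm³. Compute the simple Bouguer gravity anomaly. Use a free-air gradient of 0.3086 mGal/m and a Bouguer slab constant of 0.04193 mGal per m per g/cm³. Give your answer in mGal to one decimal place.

131.5

Free-air correction = 0.3086 × 3452.9 = 1065.56 mGal
Free-air anomaly = 981576.56 − 982131.30 + (1065.56) = 510.82 mGal
Bouguer slab correction = 0.04193 × 2.62 × 3452.9 = 379.32 mGal
Simple Bouguer anomaly = 510.82 − (379.32) = 131.50 mGal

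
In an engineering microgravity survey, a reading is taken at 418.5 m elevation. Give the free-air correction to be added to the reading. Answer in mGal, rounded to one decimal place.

129.1

Free-air correction = 0.3086 × 418.5 = 129.1 mGal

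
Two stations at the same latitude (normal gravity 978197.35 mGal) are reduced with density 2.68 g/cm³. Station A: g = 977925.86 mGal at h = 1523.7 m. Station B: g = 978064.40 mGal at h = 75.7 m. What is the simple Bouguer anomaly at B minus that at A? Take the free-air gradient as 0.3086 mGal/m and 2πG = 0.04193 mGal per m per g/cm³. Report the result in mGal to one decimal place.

-145.6

Δg_SB(A) = 977925.86 − 978197.35 + 0.3086×1523.7 − 0.04193×2.68×1523.7 = 27.50 mGal
Δg_SB(B) = 978064.40 − 978197.35 + 0.3086×75.7 − 0.04193×2.68×75.7 = -118.10 mGal
Difference = -118.10 − (27.50) = -145.60 mGal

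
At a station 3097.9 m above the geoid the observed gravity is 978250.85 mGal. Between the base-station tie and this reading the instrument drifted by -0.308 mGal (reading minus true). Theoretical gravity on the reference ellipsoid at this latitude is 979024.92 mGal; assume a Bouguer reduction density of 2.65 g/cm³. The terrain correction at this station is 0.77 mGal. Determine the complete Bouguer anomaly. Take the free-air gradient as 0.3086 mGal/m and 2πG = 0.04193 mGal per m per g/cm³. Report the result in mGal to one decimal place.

Drift-corrected reading = 978250.85 − (-0.308) = 978251.158 mGal
Free-air correction = 0.3086 × 3097.9 = 956.01 mGal
Free-air anomaly = 978251.158 − 979024.92 + (956.01) = 182.248 mGal
Bouguer slab correction = 0.04193 × 2.65 × 3097.9 = 344.22 mGal
Simple Bouguer anomaly = 182.248 − (344.22) = -161.972 mGal
Complete Bouguer anomaly = -161.972 + 0.77 = -161.202 mGal

-161.2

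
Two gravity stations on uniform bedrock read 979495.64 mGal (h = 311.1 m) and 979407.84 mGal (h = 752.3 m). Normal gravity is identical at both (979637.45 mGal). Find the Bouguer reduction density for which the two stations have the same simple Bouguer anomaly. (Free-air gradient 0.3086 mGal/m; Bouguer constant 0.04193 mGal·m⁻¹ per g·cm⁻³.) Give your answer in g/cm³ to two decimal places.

2.61

Δg_obs = 979407.84 − 979495.64 = -87.80 mGal over Δh = 752.3 − 311.1 = 441.2 m
Equal Bouguer anomalies ⇒ Δg_obs + (0.3086 − 0.04193ρ)·Δh = 0
0.3086 − 0.04193ρ = −Δg_obs/Δh = 0.19900
ρ = (0.3086 − 0.19900) / 0.04193 = 2.61 g/cm³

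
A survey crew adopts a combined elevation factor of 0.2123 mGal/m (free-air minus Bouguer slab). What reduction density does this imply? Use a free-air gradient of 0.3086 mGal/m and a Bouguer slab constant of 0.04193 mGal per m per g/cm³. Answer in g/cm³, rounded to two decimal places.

0.2123 = 0.3086 − 0.04193 × ρ
ρ = (0.3086 − 0.2123) / 0.04193 = 2.30 g/cm³

2.30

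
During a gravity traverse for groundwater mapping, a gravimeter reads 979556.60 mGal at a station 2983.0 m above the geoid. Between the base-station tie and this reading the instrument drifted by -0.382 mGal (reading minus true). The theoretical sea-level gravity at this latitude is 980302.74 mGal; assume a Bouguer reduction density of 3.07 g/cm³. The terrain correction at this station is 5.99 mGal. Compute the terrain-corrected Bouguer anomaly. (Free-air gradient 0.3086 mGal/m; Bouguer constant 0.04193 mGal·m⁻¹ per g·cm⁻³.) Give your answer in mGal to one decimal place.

-203.2

Drift-corrected reading = 979556.60 − (-0.382) = 979556.982 mGal
Free-air correction = 0.3086 × 2983.0 = 920.55 mGal
Free-air anomaly = 979556.982 − 980302.74 + (920.55) = 174.792 mGal
Bouguer slab correction = 0.04193 × 3.07 × 2983.0 = 383.99 mGal
Simple Bouguer anomaly = 174.792 − (383.99) = -209.198 mGal
Complete Bouguer anomaly = -209.198 + 5.99 = -203.208 mGal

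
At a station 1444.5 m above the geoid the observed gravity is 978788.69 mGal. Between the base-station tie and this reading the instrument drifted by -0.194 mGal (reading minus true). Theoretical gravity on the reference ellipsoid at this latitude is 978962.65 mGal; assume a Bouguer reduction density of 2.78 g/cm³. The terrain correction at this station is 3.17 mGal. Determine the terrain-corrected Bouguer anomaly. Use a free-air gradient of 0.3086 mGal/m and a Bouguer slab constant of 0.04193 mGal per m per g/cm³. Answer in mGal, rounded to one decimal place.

Drift-corrected reading = 978788.69 − (-0.194) = 978788.884 mGal
Free-air correction = 0.3086 × 1444.5 = 445.77 mGal
Free-air anomaly = 978788.884 − 978962.65 + (445.77) = 272.004 mGal
Bouguer slab correction = 0.04193 × 2.78 × 1444.5 = 168.38 mGal
Simple Bouguer anomaly = 272.004 − (168.38) = 103.624 mGal
Complete Bouguer anomaly = 103.624 + 3.17 = 106.794 mGal

106.8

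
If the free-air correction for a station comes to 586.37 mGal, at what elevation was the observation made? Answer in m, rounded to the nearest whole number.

h = 586.37 / 0.3086 = 1900.10 m

1900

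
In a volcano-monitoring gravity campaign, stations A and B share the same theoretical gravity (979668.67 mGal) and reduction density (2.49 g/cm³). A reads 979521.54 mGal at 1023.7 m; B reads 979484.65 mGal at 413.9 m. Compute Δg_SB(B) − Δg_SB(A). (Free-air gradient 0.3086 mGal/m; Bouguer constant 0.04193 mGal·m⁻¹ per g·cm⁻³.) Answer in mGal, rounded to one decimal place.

Δg_SB(A) = 979521.54 − 979668.67 + 0.3086×1023.7 − 0.04193×2.49×1023.7 = 61.90 mGal
Δg_SB(B) = 979484.65 − 979668.67 + 0.3086×413.9 − 0.04193×2.49×413.9 = -99.50 mGal
Difference = -99.50 − (61.90) = -161.40 mGal

-161.4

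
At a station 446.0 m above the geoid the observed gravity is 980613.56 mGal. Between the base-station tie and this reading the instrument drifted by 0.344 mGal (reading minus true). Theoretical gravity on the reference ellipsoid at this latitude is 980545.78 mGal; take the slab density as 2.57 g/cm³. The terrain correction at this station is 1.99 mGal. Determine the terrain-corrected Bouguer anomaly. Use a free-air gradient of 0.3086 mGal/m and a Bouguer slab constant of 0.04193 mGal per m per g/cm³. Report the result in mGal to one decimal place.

Drift-corrected reading = 980613.56 − (0.344) = 980613.216 mGal
Free-air correction = 0.3086 × 446.0 = 137.64 mGal
Free-air anomaly = 980613.216 − 980545.78 + (137.64) = 205.076 mGal
Bouguer slab correction = 0.04193 × 2.57 × 446.0 = 48.06 mGal
Simple Bouguer anomaly = 205.076 − (48.06) = 157.016 mGal
Complete Bouguer anomaly = 157.016 + 1.99 = 159.006 mGal

159.0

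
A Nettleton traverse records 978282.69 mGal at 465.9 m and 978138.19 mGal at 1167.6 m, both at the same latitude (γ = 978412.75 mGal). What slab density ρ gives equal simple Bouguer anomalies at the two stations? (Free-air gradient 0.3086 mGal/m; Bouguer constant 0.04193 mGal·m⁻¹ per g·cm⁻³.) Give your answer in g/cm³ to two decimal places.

Δg_obs = 978138.19 − 978282.69 = -144.50 mGal over Δh = 1167.6 − 465.9 = 701.7 m
Equal Bouguer anomalies ⇒ Δg_obs + (0.3086 − 0.04193ρ)·Δh = 0
0.3086 − 0.04193ρ = −Δg_obs/Δh = 0.20593
ρ = (0.3086 − 0.20593) / 0.04193 = 2.45 g/cm³

2.45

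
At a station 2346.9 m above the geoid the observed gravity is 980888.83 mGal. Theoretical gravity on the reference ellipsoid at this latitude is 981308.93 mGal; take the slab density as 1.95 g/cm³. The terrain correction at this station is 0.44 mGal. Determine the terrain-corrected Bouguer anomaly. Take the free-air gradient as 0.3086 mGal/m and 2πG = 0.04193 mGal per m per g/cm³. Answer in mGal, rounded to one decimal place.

112.7

Free-air correction = 0.3086 × 2346.9 = 724.25 mGal
Free-air anomaly = 980888.83 − 981308.93 + (724.25) = 304.15 mGal
Bouguer slab correction = 0.04193 × 1.95 × 2346.9 = 191.89 mGal
Simple Bouguer anomaly = 304.15 − (191.89) = 112.26 mGal
Complete Bouguer anomaly = 112.26 + 0.44 = 112.70 mGal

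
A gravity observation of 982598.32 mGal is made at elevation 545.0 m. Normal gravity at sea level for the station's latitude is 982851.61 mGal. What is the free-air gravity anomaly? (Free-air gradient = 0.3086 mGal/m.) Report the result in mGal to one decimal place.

-85.1

Free-air correction = 0.3086 × 545.0 = 168.19 mGal
Free-air anomaly = 982598.32 − 982851.61 + (168.19) = -85.10 mGal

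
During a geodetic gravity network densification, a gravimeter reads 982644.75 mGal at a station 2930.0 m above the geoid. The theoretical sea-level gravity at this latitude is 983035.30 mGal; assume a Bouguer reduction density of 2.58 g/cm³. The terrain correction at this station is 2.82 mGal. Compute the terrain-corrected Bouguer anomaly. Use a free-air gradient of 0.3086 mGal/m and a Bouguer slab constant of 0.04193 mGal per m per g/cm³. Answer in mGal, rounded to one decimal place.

199.5

Free-air correction = 0.3086 × 2930.0 = 904.20 mGal
Free-air anomaly = 982644.75 − 983035.30 + (904.20) = 513.65 mGal
Bouguer slab correction = 0.04193 × 2.58 × 2930.0 = 316.97 mGal
Simple Bouguer anomaly = 513.65 − (316.97) = 196.68 mGal
Complete Bouguer anomaly = 196.68 + 2.82 = 199.50 mGal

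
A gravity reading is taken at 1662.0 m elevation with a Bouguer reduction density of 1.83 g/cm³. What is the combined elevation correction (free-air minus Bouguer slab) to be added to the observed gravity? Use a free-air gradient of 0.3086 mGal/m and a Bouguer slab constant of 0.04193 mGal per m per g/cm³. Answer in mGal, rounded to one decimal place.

Combined gradient = 0.3086 − 0.04193 × 1.83 = 0.2318681 mGal/m
Combined elevation correction = 0.2318681 × 1662.0 = 385.4 mGal

385.4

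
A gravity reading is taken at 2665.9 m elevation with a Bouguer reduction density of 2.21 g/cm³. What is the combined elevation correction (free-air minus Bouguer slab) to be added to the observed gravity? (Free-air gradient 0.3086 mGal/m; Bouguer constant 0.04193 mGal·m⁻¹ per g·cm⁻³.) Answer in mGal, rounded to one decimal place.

Combined gradient = 0.3086 − 0.04193 × 2.21 = 0.2159347 mGal/m
Combined elevation correction = 0.2159347 × 2665.9 = 575.7 mGal

575.7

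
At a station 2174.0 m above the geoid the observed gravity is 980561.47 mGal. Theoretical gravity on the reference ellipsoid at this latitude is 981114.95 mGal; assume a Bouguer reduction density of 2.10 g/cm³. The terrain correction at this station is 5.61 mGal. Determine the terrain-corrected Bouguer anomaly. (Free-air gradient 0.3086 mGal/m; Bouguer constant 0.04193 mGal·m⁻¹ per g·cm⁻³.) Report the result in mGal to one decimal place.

-68.4

Free-air correction = 0.3086 × 2174.0 = 670.90 mGal
Free-air anomaly = 980561.47 − 981114.95 + (670.90) = 117.42 mGal
Bouguer slab correction = 0.04193 × 2.10 × 2174.0 = 191.43 mGal
Simple Bouguer anomaly = 117.42 − (191.43) = -74.01 mGal
Complete Bouguer anomaly = -74.01 + 5.61 = -68.40 mGal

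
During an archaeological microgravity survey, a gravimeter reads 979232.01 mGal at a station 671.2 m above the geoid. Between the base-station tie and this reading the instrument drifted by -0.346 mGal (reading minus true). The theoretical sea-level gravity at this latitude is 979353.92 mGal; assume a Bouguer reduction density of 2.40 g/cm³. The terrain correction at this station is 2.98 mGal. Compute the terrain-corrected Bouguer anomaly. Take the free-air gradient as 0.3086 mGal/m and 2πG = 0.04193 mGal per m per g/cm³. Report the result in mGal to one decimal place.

21.0

Drift-corrected reading = 979232.01 − (-0.346) = 979232.356 mGal
Free-air correction = 0.3086 × 671.2 = 207.13 mGal
Free-air anomaly = 979232.356 − 979353.92 + (207.13) = 85.566 mGal
Bouguer slab correction = 0.04193 × 2.40 × 671.2 = 67.54 mGal
Simple Bouguer anomaly = 85.566 − (67.54) = 18.026 mGal
Complete Bouguer anomaly = 18.026 + 2.98 = 21.006 mGal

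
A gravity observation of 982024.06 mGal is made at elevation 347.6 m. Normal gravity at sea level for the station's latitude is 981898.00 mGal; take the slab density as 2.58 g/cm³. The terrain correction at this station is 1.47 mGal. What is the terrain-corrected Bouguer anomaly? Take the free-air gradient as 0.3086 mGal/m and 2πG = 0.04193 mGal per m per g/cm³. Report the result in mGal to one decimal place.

197.2

Free-air correction = 0.3086 × 347.6 = 107.27 mGal
Free-air anomaly = 982024.06 − 981898.00 + (107.27) = 233.33 mGal
Bouguer slab correction = 0.04193 × 2.58 × 347.6 = 37.60 mGal
Simple Bouguer anomaly = 233.33 − (37.60) = 195.73 mGal
Complete Bouguer anomaly = 195.73 + 1.47 = 197.20 mGal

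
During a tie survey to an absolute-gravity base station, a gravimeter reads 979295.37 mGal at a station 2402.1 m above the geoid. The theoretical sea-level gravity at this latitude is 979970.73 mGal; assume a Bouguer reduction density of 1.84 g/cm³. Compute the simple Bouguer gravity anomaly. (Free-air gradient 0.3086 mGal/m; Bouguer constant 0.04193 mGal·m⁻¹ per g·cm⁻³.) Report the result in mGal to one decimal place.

-119.4

Free-air correction = 0.3086 × 2402.1 = 741.29 mGal
Free-air anomaly = 979295.37 − 979970.73 + (741.29) = 65.93 mGal
Bouguer slab correction = 0.04193 × 1.84 × 2402.1 = 185.32 mGal
Simple Bouguer anomaly = 65.93 − (185.32) = -119.39 mGal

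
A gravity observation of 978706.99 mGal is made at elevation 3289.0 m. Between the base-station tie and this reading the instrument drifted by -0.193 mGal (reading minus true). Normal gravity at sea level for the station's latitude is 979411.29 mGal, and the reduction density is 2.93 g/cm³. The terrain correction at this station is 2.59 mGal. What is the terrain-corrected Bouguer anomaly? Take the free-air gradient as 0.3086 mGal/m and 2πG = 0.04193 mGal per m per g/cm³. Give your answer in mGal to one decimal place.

Drift-corrected reading = 978706.99 − (-0.193) = 978707.183 mGal
Free-air correction = 0.3086 × 3289.0 = 1014.99 mGal
Free-air anomaly = 978707.183 − 979411.29 + (1014.99) = 310.883 mGal
Bouguer slab correction = 0.04193 × 2.93 × 3289.0 = 404.07 mGal
Simple Bouguer anomaly = 310.883 − (404.07) = -93.187 mGal
Complete Bouguer anomaly = -93.187 + 2.59 = -90.597 mGal

-90.6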